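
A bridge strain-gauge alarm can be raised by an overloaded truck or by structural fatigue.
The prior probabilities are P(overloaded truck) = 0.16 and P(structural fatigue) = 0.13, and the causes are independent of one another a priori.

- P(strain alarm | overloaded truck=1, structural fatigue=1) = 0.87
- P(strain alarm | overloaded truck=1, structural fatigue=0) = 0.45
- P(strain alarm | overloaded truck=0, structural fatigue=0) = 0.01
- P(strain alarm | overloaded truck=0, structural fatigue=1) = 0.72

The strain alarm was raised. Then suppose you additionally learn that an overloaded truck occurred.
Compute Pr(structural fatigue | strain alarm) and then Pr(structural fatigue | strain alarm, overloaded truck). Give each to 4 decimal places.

By total probability over the 4 (overloaded truck, structural fatigue) configurations:
  P(strain alarm) = 0.01×0.84×0.87 + 0.72×0.84×0.13 + 0.45×0.16×0.87 + 0.87×0.16×0.13
        = 0.007308 + 0.078624 + 0.062640 + 0.018096 = 0.166668
The terms with structural fatigue present sum to 0.096720, so
  P(structural fatigue | strain alarm) = 0.096720 / 0.166668 ≈ 0.5803

With the extra evidence:
P(strain alarm | overloaded truck) = 0.45*0.87 + 0.87*0.13 = 0.391500 + 0.113100 = 0.504600
Of this, 0.113100 comes from 0.87*0.13 (the structural fatigue=true cases).
P(structural fatigue | strain alarm, overloaded truck) = 0.113100 / 0.504600 ≈ 0.2241
Conditioning on overloaded truck lowers the posterior on structural fatigue: the classic explaining-away effect in a common-effect structure.

Pr(structural fatigue | strain alarm) ≈ 0.5803; Pr(structural fatigue | strain alarm, overloaded truck) ≈ 0.2241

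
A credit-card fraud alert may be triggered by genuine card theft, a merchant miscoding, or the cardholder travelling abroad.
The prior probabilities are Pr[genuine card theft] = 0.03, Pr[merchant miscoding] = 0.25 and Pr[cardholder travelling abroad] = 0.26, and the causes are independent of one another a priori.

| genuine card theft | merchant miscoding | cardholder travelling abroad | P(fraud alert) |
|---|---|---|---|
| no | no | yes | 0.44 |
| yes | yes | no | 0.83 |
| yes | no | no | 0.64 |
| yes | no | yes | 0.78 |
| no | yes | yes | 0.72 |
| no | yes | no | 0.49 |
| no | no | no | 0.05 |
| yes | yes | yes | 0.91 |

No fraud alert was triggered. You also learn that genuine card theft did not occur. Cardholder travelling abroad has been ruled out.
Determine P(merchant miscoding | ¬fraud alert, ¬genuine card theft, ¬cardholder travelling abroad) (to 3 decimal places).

For the numerator, keep only merchant miscoding=true terms: 0.51×0.25 = 0.127500
The normalizing constant is 0.95×0.75 + 0.51×0.25 = 0.840000
P(merchant miscoding | ¬fraud alert, ¬genuine card theft, ¬cardholder travelling abroad) = 0.127500/0.840000 ≈ 0.152

P(merchant miscoding | ¬fraud alert, ¬genuine card theft, ¬cardholder travelling abroad) ≈ 0.152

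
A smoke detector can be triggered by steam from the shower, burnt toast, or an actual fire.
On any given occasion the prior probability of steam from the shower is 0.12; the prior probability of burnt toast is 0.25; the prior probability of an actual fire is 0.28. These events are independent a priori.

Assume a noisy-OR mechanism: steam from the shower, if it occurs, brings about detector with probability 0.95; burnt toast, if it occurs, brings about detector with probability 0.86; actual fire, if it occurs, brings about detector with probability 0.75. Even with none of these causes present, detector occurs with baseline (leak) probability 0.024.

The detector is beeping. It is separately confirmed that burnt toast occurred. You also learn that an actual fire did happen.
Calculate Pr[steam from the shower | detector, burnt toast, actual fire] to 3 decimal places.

Pr[steam from the shower | detector, burnt toast, actual fire] ≈ 0.124

Under noisy-OR, P(detector | causes) = 1 − (1−0.024)·∏(1−qᵢ) over the active causes.
Weight on steam from the shower=true, given the evidence: 0.998292·0.12 = 0.119795
Denominator P(detector | burnt toast, actual fire): 0.96584·0.88 + 0.998292·0.12 = 0.969734
Posterior = 0.119795 / 0.969734 ≈ 0.124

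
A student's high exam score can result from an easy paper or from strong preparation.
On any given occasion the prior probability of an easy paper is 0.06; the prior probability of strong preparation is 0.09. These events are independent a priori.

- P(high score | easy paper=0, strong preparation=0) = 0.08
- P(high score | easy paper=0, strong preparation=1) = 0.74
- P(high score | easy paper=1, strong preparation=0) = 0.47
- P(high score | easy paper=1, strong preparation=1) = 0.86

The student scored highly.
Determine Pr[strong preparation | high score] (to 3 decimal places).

Pr[strong preparation | high score] ≈ 0.417

For the numerator, keep only strong preparation=true terms: 0.062604 + 0.004644 = 0.067248
Denominator P(high score): 0.08*0.94*0.91 + 0.74*0.94*0.09 + 0.47*0.06*0.91 + 0.86*0.06*0.09 = 0.161342
P(strong preparation | high score) = 0.067248/0.161342 ≈ 0.417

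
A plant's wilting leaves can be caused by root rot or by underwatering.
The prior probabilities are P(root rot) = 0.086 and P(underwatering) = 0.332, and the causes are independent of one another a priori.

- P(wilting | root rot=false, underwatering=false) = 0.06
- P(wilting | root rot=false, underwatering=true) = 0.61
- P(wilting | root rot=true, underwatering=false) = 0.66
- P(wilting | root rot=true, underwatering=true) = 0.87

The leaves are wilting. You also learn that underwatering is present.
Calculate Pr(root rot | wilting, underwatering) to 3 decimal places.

Pr(root rot | wilting, underwatering) ≈ 0.118

P(wilting | underwatering) = 0.61×0.914 + 0.87×0.086 = 0.557540 + 0.074820 = 0.632360
Of this, 0.074820 comes from 0.87×0.086 (the root rot=true cases).
So P(root rot | wilting, underwatering) = 0.074820/0.632360 ≈ 0.118.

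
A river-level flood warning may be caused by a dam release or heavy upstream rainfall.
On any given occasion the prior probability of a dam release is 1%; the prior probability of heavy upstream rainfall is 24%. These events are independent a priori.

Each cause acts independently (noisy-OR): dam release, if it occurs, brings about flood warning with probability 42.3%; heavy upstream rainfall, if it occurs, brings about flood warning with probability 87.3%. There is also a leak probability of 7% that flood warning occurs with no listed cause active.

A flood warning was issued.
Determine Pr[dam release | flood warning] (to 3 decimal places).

Under noisy-OR, P(flood warning | causes) = 1 − (1−0.07)·∏(1−qᵢ) over the active causes.
Enumerate the 4 (dam release, heavy upstream rainfall) configurations and weight by the priors:
  P(flood warning) = 0.07×0.99×0.76 + 0.88189×0.99×0.24 + 0.46339×0.01×0.76 + 0.931851×0.01×0.24
        = 0.052668 + 0.209537 + 0.003522 + 0.002236 = 0.267963
The terms with dam release present sum to 0.005758, so
  P(dam release | flood warning) = 0.005758 / 0.267963 ≈ 0.021

Pr[dam release | flood warning] ≈ 0.021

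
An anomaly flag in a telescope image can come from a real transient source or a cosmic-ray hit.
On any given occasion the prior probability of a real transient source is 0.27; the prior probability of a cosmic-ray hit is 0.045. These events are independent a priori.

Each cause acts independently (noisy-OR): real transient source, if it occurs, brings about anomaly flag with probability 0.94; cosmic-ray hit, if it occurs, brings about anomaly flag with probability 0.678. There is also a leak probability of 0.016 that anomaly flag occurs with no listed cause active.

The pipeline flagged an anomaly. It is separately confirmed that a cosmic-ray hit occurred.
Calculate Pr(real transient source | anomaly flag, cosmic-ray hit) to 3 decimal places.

Pr(real transient source | anomaly flag, cosmic-ray hit) ≈ 0.347

Under noisy-OR, P(anomaly flag | causes) = 1 − (1−0.016)·∏(1−qᵢ) over the active causes.
P(anomaly flag | cosmic-ray hit) = 0.683152×0.73 + 0.980989×0.27 = 0.498701 + 0.264867 = 0.763568
Restricting to configurations with real transient source present: 0.980989×0.27 = 0.264867.
P(real transient source | anomaly flag, cosmic-ray hit) = 0.264867 / 0.763568 ≈ 0.347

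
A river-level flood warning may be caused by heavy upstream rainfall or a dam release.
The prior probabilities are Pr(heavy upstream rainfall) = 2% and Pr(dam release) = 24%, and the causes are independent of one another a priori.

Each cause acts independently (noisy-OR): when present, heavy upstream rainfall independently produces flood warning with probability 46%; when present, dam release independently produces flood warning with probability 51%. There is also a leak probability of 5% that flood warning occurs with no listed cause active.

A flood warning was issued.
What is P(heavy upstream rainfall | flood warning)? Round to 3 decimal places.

Under noisy-OR, P(flood warning | causes) = 1 − (1−0.05)·∏(1−qᵢ) over the active causes.
P(flood warning) = 0.05·0.98·0.76 + 0.5345·0.98·0.24 + 0.487·0.02·0.76 + 0.74863·0.02·0.24 = 0.037240 + 0.125714 + 0.007402 + 0.003593 = 0.173949
The heavy upstream rainfall-present share is 0.007402 + 0.003593 = 0.010995.
Hence the posterior is 0.010995/0.173949 ≈ 0.063.

P(heavy upstream rainfall | flood warning) ≈ 0.063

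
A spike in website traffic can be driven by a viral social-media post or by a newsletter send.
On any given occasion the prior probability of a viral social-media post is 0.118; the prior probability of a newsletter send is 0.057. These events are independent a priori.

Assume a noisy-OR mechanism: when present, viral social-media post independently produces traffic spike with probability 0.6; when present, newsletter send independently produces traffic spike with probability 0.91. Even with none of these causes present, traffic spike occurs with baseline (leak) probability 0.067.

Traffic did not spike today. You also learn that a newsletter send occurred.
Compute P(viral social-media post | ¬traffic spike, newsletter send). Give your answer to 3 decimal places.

Under noisy-OR, P(traffic spike | causes) = 1 − (1−0.067)·∏(1−qᵢ) over the active causes.
Sum P(¬traffic spike|·) weighted by the priors over both values of viral social-media post:
  P(¬traffic spike | newsletter send) = 0.08397*0.882 + 0.033588*0.118
        = 0.074062 + 0.003963 = 0.078025
Keeping only the viral social-media post-present terms gives 0.003963, so
  P(viral social-media post | ¬traffic spike, newsletter send) = 0.003963 / 0.078025 ≈ 0.051

P(viral social-media post | ¬traffic spike, newsletter send) ≈ 0.051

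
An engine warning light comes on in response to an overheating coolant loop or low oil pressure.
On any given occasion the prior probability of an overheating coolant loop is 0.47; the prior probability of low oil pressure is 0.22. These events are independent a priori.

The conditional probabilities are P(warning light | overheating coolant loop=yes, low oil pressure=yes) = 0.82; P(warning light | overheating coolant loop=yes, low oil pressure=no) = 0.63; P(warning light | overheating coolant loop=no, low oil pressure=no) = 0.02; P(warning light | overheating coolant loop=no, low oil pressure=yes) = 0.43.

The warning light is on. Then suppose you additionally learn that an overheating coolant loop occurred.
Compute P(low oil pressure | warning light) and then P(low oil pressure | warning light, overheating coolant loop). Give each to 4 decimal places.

Sum P(warning light|·) weighted by the priors over the 4 (overheating coolant loop, low oil pressure) configurations:
  P(warning light) = 0.02·0.53·0.78 + 0.43·0.53·0.22 + 0.63·0.47·0.78 + 0.82·0.47·0.22
        = 0.008268 + 0.050138 + 0.230958 + 0.084788 = 0.374152
The terms with low oil pressure present sum to 0.134926, so
  P(low oil pressure | warning light) = 0.134926 / 0.374152 ≈ 0.3606

Now condition on the additional information:
Numerator (weight on configurations with low oil pressure): 0.82·0.22 = 0.180400
The normalizing constant is 0.63·0.78 + 0.82·0.22 = 0.671800
P(low oil pressure | warning light, overheating coolant loop) = 0.180400/0.671800 ≈ 0.2685
— overheating coolant loop explains away the evidence for low oil pressure.

P(low oil pressure | warning light) ≈ 0.3606; P(low oil pressure | warning light, overheating coolant loop) ≈ 0.2685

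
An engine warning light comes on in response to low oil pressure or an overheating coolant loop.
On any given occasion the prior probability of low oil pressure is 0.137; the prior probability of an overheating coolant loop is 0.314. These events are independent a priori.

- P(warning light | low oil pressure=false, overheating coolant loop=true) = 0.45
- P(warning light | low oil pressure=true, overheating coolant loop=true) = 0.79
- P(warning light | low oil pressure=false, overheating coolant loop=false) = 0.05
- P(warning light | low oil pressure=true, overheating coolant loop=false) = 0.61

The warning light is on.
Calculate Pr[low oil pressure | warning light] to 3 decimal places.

Enumerate the 4 (low oil pressure, overheating coolant loop) configurations and weight by the priors:
  P(warning light) = 0.05×0.863×0.686 + 0.45×0.863×0.314 + 0.61×0.137×0.686 + 0.79×0.137×0.314
        = 0.029601 + 0.121942 + 0.057329 + 0.033984 = 0.242856
The terms with low oil pressure present sum to 0.091313, so
  P(low oil pressure | warning light) = 0.091313 / 0.242856 ≈ 0.376

Pr[low oil pressure | warning light] ≈ 0.376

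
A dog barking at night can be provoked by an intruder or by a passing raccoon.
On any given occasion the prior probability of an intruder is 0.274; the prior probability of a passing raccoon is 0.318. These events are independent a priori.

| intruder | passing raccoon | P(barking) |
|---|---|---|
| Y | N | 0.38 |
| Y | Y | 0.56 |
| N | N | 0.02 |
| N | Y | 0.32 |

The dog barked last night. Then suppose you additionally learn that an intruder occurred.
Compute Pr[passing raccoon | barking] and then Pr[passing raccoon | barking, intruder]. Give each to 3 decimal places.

Pr[passing raccoon | barking] ≈ 0.603; Pr[passing raccoon | barking, intruder] ≈ 0.407

P(barking) = 0.02·0.726·0.682 + 0.32·0.726·0.318 + 0.38·0.274·0.682 + 0.56·0.274·0.318 = 0.009903 + 0.073878 + 0.071010 + 0.048794 = 0.203585
Restricting to configurations with passing raccoon present: 0.073878 + 0.048794 = 0.122672.
P(passing raccoon | barking) = 0.122672 / 0.203585 ≈ 0.603

Now also conditioning on intruder=true:
Sum P(barking|·) weighted by the priors over both values of passing raccoon:
  P(barking | intruder) = 0.38·0.682 + 0.56·0.318
        = 0.259160 + 0.178080 = 0.437240
Keeping only the passing raccoon-present terms gives 0.178080, so
  P(passing raccoon | barking, intruder) = 0.178080 / 0.437240 ≈ 0.407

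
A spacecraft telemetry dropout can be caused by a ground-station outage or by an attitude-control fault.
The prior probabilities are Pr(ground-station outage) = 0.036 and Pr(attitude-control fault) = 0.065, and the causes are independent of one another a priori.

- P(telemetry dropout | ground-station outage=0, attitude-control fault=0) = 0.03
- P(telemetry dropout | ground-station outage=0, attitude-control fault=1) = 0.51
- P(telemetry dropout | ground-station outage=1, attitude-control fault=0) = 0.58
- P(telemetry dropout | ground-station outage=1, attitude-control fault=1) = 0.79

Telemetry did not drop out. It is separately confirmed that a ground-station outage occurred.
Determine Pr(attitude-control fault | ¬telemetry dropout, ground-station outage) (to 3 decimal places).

Numerator (weight on configurations with attitude-control fault): 0.21×0.065 = 0.013650
The normalizing constant is 0.42×0.935 + 0.21×0.065 = 0.406350
P(attitude-control fault | ¬telemetry dropout, ground-station outage) = 0.013650/0.406350 ≈ 0.034

Pr(attitude-control fault | ¬telemetry dropout, ground-station outage) ≈ 0.034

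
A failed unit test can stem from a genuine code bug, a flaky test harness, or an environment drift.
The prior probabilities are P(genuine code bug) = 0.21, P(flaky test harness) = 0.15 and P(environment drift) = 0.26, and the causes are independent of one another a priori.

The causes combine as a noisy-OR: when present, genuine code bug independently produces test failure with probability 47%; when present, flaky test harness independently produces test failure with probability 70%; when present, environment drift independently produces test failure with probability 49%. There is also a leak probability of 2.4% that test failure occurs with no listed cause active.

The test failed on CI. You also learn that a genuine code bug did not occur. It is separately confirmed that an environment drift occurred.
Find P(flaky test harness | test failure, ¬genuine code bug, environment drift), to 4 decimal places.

P(flaky test harness | test failure, ¬genuine code bug, environment drift) ≈ 0.2301

Under noisy-OR, P(test failure | causes) = 1 − (1−0.024)·∏(1−qᵢ) over the active causes.
P(test failure | ¬genuine code bug, environment drift) = 0.50224×0.85 + 0.850672×0.15 = 0.426904 + 0.127601 = 0.554505
Restricting to configurations with flaky test harness present: 0.850672×0.15 = 0.127601.
Hence the posterior is 0.127601/0.554505 ≈ 0.2301.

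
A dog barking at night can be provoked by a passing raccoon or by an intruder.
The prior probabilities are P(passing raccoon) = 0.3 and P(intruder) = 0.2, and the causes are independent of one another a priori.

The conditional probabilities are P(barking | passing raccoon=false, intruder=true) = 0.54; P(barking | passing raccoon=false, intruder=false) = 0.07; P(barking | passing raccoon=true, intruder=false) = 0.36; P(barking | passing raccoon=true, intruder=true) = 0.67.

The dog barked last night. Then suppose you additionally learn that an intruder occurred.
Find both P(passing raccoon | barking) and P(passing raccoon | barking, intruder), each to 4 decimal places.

For the numerator, keep only passing raccoon=true terms: 0.086400 + 0.040200 = 0.126600
Normalizer over all consistent configurations: 0.07*0.7*0.8 + 0.54*0.7*0.2 + 0.36*0.3*0.8 + 0.67*0.3*0.2 = 0.241400
P(passing raccoon | barking) = 0.126600/0.241400 ≈ 0.5244

With the extra evidence:
Weight on passing raccoon=true, given the evidence: 0.67·0.3 = 0.201000
Normalizer over all consistent configurations: 0.54·0.7 + 0.67·0.3 = 0.579000
P(passing raccoon | barking, intruder) = 0.201000/0.579000 ≈ 0.3472
— intruder explains away the evidence for passing raccoon.

P(passing raccoon | barking) ≈ 0.5244; P(passing raccoon | barking, intruder) ≈ 0.3472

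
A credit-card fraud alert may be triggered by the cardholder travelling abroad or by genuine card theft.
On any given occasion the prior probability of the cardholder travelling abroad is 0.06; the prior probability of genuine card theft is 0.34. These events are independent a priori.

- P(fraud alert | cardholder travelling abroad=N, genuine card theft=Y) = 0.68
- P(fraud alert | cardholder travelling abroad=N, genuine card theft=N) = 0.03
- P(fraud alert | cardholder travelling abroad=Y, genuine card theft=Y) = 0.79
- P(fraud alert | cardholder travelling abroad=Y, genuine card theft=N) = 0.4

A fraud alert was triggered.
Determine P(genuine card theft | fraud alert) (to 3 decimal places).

P(genuine card theft | fraud alert) ≈ 0.871

Sum P(fraud alert|·) weighted by the priors over the 4 (cardholder travelling abroad, genuine card theft) configurations:
  P(fraud alert) = 0.03*0.94*0.66 + 0.68*0.94*0.34 + 0.4*0.06*0.66 + 0.79*0.06*0.34
        = 0.018612 + 0.217328 + 0.015840 + 0.016116 = 0.267896
The terms with genuine card theft present sum to 0.233444, so
  P(genuine card theft | fraud alert) = 0.233444 / 0.267896 ≈ 0.871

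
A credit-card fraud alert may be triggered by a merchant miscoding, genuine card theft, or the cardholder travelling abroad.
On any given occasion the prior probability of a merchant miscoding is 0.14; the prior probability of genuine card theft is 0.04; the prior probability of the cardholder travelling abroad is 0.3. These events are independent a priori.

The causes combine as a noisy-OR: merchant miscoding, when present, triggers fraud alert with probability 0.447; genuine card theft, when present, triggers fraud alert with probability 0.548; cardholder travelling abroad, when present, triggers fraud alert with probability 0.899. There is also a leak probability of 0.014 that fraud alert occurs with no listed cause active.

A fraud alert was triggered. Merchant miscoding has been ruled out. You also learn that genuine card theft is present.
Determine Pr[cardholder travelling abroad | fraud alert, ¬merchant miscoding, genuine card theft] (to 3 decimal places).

Under noisy-OR, P(fraud alert | causes) = 1 − (1−0.014)·∏(1−qᵢ) over the active causes.
Sum P(fraud alert|·) weighted by the priors over both values of cardholder travelling abroad:
  P(fraud alert | ¬merchant miscoding, genuine card theft) = 0.554328*0.7 + 0.954987*0.3
        = 0.388030 + 0.286496 = 0.674526
Keeping only the cardholder travelling abroad-present terms gives 0.286496, so
  P(cardholder travelling abroad | fraud alert, ¬merchant miscoding, genuine card theft) = 0.286496 / 0.674526 ≈ 0.425

Pr[cardholder travelling abroad | fraud alert, ¬merchant miscoding, genuine card theft] ≈ 0.425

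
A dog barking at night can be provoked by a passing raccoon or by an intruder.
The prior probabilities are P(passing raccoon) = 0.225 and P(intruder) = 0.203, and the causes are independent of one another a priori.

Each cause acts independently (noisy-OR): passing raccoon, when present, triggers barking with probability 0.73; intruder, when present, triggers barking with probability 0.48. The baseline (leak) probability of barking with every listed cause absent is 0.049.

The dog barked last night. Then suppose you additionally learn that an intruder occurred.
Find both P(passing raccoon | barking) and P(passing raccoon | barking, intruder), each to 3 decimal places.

Under noisy-OR, P(barking | causes) = 1 − (1−0.049)·∏(1−qᵢ) over the active causes.
Numerator (weight on configurations with passing raccoon): 0.133280 + 0.039576 = 0.172856
Normalizer over all consistent configurations: 0.049*0.775*0.797 + 0.50548*0.775*0.203 + 0.74323*0.225*0.797 + 0.86648*0.225*0.203 = 0.282647
P(passing raccoon | barking) = 0.172856/0.282647 ≈ 0.612

Now condition on the additional information:
Weight on passing raccoon=true, given the evidence: 0.86648·0.225 = 0.194958
The normalizing constant is 0.50548·0.775 + 0.86648·0.225 = 0.586705
P(passing raccoon | barking, intruder) = 0.194958/0.586705 ≈ 0.332
This is intercausal reasoning (explaining away): once intruder accounts for the barking, passing raccoon becomes less likely.

P(passing raccoon | barking) ≈ 0.612; P(passing raccoon | barking, intruder) ≈ 0.332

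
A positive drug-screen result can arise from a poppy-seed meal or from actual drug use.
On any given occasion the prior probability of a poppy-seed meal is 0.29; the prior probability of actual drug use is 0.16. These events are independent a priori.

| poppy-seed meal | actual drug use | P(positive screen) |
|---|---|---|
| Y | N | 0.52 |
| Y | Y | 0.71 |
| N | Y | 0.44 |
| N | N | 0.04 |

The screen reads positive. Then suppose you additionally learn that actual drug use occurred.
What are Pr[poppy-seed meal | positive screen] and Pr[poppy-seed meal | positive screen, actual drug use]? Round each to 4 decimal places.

Pr[poppy-seed meal | positive screen] ≈ 0.6837; Pr[poppy-seed meal | positive screen, actual drug use] ≈ 0.3973

Sum P(positive screen|·) weighted by the priors over the 4 (poppy-seed meal, actual drug use) configurations:
  P(positive screen) = 0.04×0.71×0.84 + 0.44×0.71×0.16 + 0.52×0.29×0.84 + 0.71×0.29×0.16
        = 0.023856 + 0.049984 + 0.126672 + 0.032944 = 0.233456
Configurations with poppy-seed meal contribute 0.159616, so
  P(poppy-seed meal | positive screen) = 0.159616 / 0.233456 ≈ 0.6837

Now condition on the additional information:
For the numerator, keep only poppy-seed meal=true terms: 0.71*0.29 = 0.205900
Denominator P(positive screen | actual drug use): 0.44*0.71 + 0.71*0.29 = 0.518300
P(poppy-seed meal | positive screen, actual drug use) = 0.205900/0.518300 ≈ 0.3973
The drop from 0.6837 to 0.3973 is the explaining-away (discounting) effect.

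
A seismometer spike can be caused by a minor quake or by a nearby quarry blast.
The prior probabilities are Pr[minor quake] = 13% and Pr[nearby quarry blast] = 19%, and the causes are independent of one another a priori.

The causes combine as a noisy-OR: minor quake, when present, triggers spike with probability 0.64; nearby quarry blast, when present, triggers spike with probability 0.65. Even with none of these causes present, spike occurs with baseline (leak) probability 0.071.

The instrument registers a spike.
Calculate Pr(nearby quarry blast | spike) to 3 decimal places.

Under noisy-OR, P(spike | causes) = 1 − (1−0.071)·∏(1−qᵢ) over the active causes.
Sum P(spike|·) weighted by the priors over the 4 (minor quake, nearby quarry blast) configurations:
  P(spike) = 0.071·0.87·0.81 + 0.67485·0.87·0.19 + 0.66556·0.13·0.81 + 0.882946·0.13·0.19
        = 0.050034 + 0.111553 + 0.070083 + 0.021809 = 0.253479
Configurations with nearby quarry blast contribute 0.133362, so
  P(nearby quarry blast | spike) = 0.133362 / 0.253479 ≈ 0.526

Pr(nearby quarry blast | spike) ≈ 0.526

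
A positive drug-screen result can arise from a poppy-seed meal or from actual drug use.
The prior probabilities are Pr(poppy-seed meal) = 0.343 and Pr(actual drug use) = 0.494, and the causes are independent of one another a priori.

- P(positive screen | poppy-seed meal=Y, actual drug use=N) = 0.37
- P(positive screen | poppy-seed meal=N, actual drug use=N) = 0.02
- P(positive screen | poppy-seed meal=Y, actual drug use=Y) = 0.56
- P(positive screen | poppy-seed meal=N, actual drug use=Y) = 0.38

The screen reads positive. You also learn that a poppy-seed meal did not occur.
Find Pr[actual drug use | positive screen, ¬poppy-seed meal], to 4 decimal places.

P(positive screen | ¬poppy-seed meal) = 0.02*0.506 + 0.38*0.494 = 0.010120 + 0.187720 = 0.197840
Restricting to configurations with actual drug use present: 0.38*0.494 = 0.187720.
So P(actual drug use | positive screen, ¬poppy-seed meal) = 0.187720/0.197840 ≈ 0.9488.

Pr[actual drug use | positive screen, ¬poppy-seed meal] ≈ 0.9488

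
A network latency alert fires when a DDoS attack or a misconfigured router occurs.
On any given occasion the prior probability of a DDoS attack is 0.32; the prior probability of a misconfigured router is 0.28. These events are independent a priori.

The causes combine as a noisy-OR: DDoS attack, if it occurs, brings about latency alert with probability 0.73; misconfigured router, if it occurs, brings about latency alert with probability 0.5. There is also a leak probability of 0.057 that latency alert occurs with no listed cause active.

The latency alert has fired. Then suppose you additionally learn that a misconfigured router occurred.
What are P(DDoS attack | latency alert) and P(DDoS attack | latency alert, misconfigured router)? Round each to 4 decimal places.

P(DDoS attack | latency alert) ≈ 0.6604; P(DDoS attack | latency alert, misconfigured router) ≈ 0.4373

Under noisy-OR, P(latency alert | causes) = 1 − (1−0.057)·∏(1−qᵢ) over the active causes.
Numerator (weight on configurations with DDoS attack): 0.171738 + 0.078193 = 0.249931
Denominator P(latency alert): 0.057×0.68×0.72 + 0.5285×0.68×0.28 + 0.74539×0.32×0.72 + 0.872695×0.32×0.28 = 0.378464
P(DDoS attack | latency alert) = 0.249931/0.378464 ≈ 0.6604

Now also conditioning on misconfigured router=true:
For the numerator, keep only DDoS attack=true terms: 0.872695*0.32 = 0.279262
Normalizer over all consistent configurations: 0.5285*0.68 + 0.872695*0.32 = 0.638642
P(DDoS attack | latency alert, misconfigured router) = 0.279262/0.638642 ≈ 0.4373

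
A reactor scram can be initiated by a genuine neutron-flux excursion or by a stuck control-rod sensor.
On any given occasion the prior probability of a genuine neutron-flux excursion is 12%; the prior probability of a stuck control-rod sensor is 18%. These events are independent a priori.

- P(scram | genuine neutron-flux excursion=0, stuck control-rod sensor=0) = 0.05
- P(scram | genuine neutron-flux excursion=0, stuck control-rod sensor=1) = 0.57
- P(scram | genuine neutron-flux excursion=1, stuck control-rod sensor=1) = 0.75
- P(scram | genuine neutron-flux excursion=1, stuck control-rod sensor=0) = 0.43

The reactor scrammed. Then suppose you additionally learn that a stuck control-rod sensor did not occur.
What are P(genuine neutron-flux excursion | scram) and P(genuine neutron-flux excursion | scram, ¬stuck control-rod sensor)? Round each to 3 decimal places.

By total probability over the 4 (genuine neutron-flux excursion, stuck control-rod sensor) configurations:
  P(scram) = 0.05·0.88·0.82 + 0.57·0.88·0.18 + 0.43·0.12·0.82 + 0.75·0.12·0.18
        = 0.036080 + 0.090288 + 0.042312 + 0.016200 = 0.184880
The terms with genuine neutron-flux excursion present sum to 0.058512, so
  P(genuine neutron-flux excursion | scram) = 0.058512 / 0.184880 ≈ 0.316

With the extra evidence:
P(scram | ¬stuck control-rod sensor) = 0.05·0.88 + 0.43·0.12 = 0.044000 + 0.051600 = 0.095600
Of this, 0.051600 comes from 0.43·0.12 (the genuine neutron-flux excursion=true cases).
So P(genuine neutron-flux excursion | scram, ¬stuck control-rod sensor) = 0.051600/0.095600 ≈ 0.540.

P(genuine neutron-flux excursion | scram) ≈ 0.316; P(genuine neutron-flux excursion | scram, ¬stuck control-rod sensor) ≈ 0.540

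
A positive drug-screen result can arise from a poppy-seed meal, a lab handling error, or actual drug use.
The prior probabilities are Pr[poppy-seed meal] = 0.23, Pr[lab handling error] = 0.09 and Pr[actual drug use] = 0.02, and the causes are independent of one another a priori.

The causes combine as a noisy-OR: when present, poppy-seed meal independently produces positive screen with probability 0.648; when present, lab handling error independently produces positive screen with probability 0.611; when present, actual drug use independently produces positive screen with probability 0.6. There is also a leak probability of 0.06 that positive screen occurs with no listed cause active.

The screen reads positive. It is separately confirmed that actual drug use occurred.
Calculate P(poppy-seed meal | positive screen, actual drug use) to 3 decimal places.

P(poppy-seed meal | positive screen, actual drug use) ≈ 0.288

Under noisy-OR, P(positive screen | causes) = 1 − (1−0.06)·∏(1−qᵢ) over the active causes.
By total probability over the 4 (poppy-seed meal, lab handling error) configurations:
  P(positive screen | actual drug use) = 0.624·0.77·0.91 + 0.853736·0.77·0.09 + 0.867648·0.23·0.91 + 0.948515·0.23·0.09
        = 0.437237 + 0.059164 + 0.181599 + 0.019634 = 0.697634
Keeping only the poppy-seed meal-present terms gives 0.201233, so
  P(poppy-seed meal | positive screen, actual drug use) = 0.201233 / 0.697634 ≈ 0.288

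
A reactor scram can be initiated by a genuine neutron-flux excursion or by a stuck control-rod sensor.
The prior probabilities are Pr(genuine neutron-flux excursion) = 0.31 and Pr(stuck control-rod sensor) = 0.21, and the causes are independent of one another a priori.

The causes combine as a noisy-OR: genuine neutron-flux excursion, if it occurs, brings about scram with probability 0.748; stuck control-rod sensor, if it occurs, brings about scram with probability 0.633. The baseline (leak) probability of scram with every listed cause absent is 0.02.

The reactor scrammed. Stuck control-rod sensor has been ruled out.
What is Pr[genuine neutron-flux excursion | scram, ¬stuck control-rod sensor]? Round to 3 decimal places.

Pr[genuine neutron-flux excursion | scram, ¬stuck control-rod sensor] ≈ 0.944

Under noisy-OR, P(scram | causes) = 1 − (1−0.02)·∏(1−qᵢ) over the active causes.
Numerator (weight on configurations with genuine neutron-flux excursion): 0.75304×0.31 = 0.233442
The normalizing constant is 0.02×0.69 + 0.75304×0.31 = 0.247242
Posterior = 0.233442 / 0.247242 ≈ 0.944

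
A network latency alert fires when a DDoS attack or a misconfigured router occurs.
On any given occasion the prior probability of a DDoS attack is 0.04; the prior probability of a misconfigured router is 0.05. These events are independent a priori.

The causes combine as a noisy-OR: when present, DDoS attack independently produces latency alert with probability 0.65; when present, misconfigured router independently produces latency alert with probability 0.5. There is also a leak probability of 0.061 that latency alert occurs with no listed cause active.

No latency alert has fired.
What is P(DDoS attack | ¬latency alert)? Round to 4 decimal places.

Under noisy-OR, P(latency alert | causes) = 1 − (1−0.061)·∏(1−qᵢ) over the active causes.
Sum P(¬latency alert|·) weighted by the priors over the 4 (DDoS attack, misconfigured router) configurations:
  P(¬latency alert) = 0.939×0.96×0.95 + 0.4695×0.96×0.05 + 0.32865×0.04×0.95 + 0.164325×0.04×0.05
        = 0.856368 + 0.022536 + 0.012489 + 0.000329 = 0.891722
Keeping only the DDoS attack-present terms gives 0.012818, so
  P(DDoS attack | ¬latency alert) = 0.012818 / 0.891722 ≈ 0.0144

P(DDoS attack | ¬latency alert) ≈ 0.0144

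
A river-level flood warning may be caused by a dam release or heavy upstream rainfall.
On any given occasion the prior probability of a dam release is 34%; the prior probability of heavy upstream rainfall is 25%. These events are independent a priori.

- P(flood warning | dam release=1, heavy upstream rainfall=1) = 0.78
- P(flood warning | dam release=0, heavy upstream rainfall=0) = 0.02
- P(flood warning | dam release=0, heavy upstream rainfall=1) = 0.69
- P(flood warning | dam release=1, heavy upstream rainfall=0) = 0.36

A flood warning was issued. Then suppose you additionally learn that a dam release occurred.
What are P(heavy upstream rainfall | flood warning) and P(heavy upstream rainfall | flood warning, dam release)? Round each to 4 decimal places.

Numerator (weight on configurations with heavy upstream rainfall): 0.113850 + 0.066300 = 0.180150
Denominator P(flood warning): 0.02*0.66*0.75 + 0.69*0.66*0.25 + 0.36*0.34*0.75 + 0.78*0.34*0.25 = 0.281850
P(heavy upstream rainfall | flood warning) = 0.180150/0.281850 ≈ 0.6392

Now also conditioning on dam release=true:
P(flood warning | dam release) = 0.36·0.75 + 0.78·0.25 = 0.270000 + 0.195000 = 0.465000
Of this, 0.195000 comes from 0.78·0.25 (the heavy upstream rainfall=true cases).
P(heavy upstream rainfall | flood warning, dam release) = 0.195000 / 0.465000 ≈ 0.4194
— dam release explains away the evidence for heavy upstream rainfall.

P(heavy upstream rainfall | flood warning) ≈ 0.6392; P(heavy upstream rainfall | flood warning, dam release) ≈ 0.4194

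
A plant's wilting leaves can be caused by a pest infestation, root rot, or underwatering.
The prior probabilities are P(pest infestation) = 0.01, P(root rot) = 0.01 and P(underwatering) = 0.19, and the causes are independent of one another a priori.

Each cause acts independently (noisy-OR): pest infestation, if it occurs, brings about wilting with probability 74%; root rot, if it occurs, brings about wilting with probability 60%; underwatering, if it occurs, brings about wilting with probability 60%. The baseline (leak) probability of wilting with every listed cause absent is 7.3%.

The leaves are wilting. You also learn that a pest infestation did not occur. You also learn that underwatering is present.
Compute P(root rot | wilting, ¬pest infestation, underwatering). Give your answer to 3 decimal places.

P(root rot | wilting, ¬pest infestation, underwatering) ≈ 0.013

Under noisy-OR, P(wilting | causes) = 1 − (1−0.073)·∏(1−qᵢ) over the active causes.
By total probability over both values of root rot:
  P(wilting | ¬pest infestation, underwatering) = 0.6292·0.99 + 0.85168·0.01
        = 0.622908 + 0.008517 = 0.631425
Keeping only the root rot-present terms gives 0.008517, so
  P(root rot | wilting, ¬pest infestation, underwatering) = 0.008517 / 0.631425 ≈ 0.013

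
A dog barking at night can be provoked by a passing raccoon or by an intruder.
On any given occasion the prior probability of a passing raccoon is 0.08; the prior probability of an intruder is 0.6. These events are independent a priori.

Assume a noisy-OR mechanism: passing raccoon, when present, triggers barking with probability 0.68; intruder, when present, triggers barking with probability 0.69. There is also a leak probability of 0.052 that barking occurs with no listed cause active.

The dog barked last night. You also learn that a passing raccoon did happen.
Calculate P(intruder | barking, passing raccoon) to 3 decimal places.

Under noisy-OR, P(barking | causes) = 1 − (1−0.052)·∏(1−qᵢ) over the active causes.
P(barking | passing raccoon) = 0.69664·0.4 + 0.905958·0.6 = 0.278656 + 0.543575 = 0.822231
The intruder-present share is 0.905958·0.6 = 0.543575.
Hence the posterior is 0.543575/0.822231 ≈ 0.661.

P(intruder | barking, passing raccoon) ≈ 0.661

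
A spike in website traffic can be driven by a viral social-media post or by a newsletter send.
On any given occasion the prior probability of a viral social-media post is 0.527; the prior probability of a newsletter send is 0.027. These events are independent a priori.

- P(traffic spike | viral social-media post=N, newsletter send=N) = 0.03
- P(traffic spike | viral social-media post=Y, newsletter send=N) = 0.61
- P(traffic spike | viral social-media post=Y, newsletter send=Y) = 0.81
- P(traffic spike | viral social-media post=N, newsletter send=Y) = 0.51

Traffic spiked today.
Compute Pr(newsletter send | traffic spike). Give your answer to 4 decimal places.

P(traffic spike) = 0.03·0.473·0.973 + 0.51·0.473·0.027 + 0.61·0.527·0.973 + 0.81·0.527·0.027 = 0.013807 + 0.006513 + 0.312790 + 0.011525 = 0.344635
Of this, 0.018038 comes from 0.006513 + 0.011525 (the newsletter send=true cases).
Hence the posterior is 0.018038/0.344635 ≈ 0.0523.

Pr(newsletter send | traffic spike) ≈ 0.0523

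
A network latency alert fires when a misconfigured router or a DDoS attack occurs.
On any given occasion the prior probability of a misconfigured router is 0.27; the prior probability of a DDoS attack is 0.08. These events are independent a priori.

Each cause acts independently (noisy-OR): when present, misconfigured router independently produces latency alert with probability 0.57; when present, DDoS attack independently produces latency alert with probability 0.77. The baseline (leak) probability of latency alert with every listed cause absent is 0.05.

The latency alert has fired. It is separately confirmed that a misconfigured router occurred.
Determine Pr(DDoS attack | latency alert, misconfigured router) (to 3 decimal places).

Pr(DDoS attack | latency alert, misconfigured router) ≈ 0.118

Under noisy-OR, P(latency alert | causes) = 1 − (1−0.05)·∏(1−qᵢ) over the active causes.
Weight on DDoS attack=true, given the evidence: 0.906045·0.08 = 0.072484
Denominator P(latency alert | misconfigured router): 0.5915·0.92 + 0.906045·0.08 = 0.616664
P(DDoS attack | latency alert, misconfigured router) = 0.072484/0.616664 ≈ 0.118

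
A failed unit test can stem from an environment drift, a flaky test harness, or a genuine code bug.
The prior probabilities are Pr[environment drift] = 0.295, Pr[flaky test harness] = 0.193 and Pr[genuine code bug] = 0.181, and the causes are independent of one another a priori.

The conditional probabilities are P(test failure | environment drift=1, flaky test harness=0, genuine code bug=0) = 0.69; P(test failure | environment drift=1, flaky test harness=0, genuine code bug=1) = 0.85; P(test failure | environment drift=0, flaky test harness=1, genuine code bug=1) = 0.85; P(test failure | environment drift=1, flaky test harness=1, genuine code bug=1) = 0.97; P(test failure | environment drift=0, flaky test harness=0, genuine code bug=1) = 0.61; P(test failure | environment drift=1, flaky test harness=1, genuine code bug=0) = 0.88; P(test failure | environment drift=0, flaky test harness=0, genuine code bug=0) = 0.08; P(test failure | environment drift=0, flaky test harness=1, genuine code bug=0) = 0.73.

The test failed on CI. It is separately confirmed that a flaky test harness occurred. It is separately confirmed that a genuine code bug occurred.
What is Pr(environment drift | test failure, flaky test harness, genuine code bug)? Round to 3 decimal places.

Pr(environment drift | test failure, flaky test harness, genuine code bug) ≈ 0.323

Numerator (weight on configurations with environment drift): 0.97*0.295 = 0.286150
Denominator P(test failure | flaky test harness, genuine code bug): 0.85*0.705 + 0.97*0.295 = 0.885400
Posterior = 0.286150 / 0.885400 ≈ 0.323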